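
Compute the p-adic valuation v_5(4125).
v_5(4125) = 3

v_5(n) is the largest exponent k such that 5^k divides n. Factor out: 4125 = 5^3 · 33. (Sign doesn't affect v_p.) So v_5(4125) = 3.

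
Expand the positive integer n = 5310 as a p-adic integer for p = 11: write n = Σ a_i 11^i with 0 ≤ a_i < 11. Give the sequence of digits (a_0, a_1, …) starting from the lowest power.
(a_0, a_1, …) = (8, 9, 10, 3)

Repeated division by 11 gives the digits low-to-high: 5310 = 8 + 9·11^1 + 10·11^2 + 3·11^3. Digit sequence: (8, 9, 10, 3).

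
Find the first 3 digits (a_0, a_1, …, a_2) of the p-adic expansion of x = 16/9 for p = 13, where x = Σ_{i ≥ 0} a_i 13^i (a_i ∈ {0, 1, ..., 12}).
(a_0, …, a_2) = (9, 11, 2)

v_13(16/9) = 0 (numerator and denominator both coprime to 13), so x ∈ ℤ_13^×. Compute digits iteratively via a_i = x_i mod 13, x_{i+1} = (x_i − a_i)/13, with x_0 = x:
  x_0 = 16/9;  a_0 = 9;  x_1 = (x_0 − 9)/13 = -5/9
  x_1 = -5/9;  a_1 = 11;  x_2 = (x_1 − 11)/13 = -8/9
  x_2 = -8/9;  a_2 = 2;  x_3 = (x_2 − 2)/13 = -2/9
Digits: (9, 11, 2).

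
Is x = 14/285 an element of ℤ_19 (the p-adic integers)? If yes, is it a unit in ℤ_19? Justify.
x ∉ ℤ_19 (v_19(x) = -1 < 0)

ℤ_19 = {x ∈ ℚ_19 : v_19(x) ≥ 0} and ℤ_19^× = {x ∈ ℤ_19 : v_19(x) = 0}. Here v_19(14/285) = v_19(num) − v_19(den) = -1; compare against these criteria.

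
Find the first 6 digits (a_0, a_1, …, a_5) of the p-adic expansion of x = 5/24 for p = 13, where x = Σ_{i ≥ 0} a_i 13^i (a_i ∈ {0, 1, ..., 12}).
(a_0, …, a_5) = (4, 10, 3, 10, 3, 10)

v_13(5/24) = 0 (numerator and denominator both coprime to 13), so x ∈ ℤ_13^×. Compute digits iteratively via a_i = x_i mod 13, x_{i+1} = (x_i − a_i)/13, with x_0 = x:
  x_0 = 5/24;  a_0 = 4;  x_1 = (x_0 − 4)/13 = -7/24
  x_1 = -7/24;  a_1 = 10;  x_2 = (x_1 − 10)/13 = -19/24
  x_2 = -19/24;  a_2 = 3;  x_3 = (x_2 − 3)/13 = -7/24
  x_3 = -7/24;  a_3 = 10;  x_4 = (x_3 − 10)/13 = -19/24
  x_4 = -19/24;  a_4 = 3;  x_5 = (x_4 − 3)/13 = -7/24
  x_5 = -7/24;  a_5 = 10;  x_6 = (x_5 − 10)/13 = -19/24
Digits: (4, 10, 3, 10, 3, 10).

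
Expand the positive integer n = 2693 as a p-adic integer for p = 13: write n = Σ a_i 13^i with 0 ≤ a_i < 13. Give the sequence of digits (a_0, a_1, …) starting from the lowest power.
(a_0, a_1, …) = (2, 12, 2, 1)

Repeated division by 13 gives the digits low-to-high: 2693 = 2 + 12·13^1 + 2·13^2 + 1·13^3. Digit sequence: (2, 12, 2, 1).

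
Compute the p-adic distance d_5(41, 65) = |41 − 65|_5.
d_5(41, 65) = 1

Step 1 — x − y = 41 − 65 = -24. Step 2 — v_5(-24) = 0 (factor: -24 = −(5^0 · 24); the sign does not affect v_p). Step 3 — |x − y|_5 = 5^{0} = 1.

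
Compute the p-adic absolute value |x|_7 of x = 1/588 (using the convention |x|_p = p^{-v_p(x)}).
|1/588|_7 = 49

Step 1 — compute v_7(x) by factoring powers of 7 out of the numerator and denominator: v_7(1/588) = -2. Step 2 — apply |x|_p = p^{-v_p(x)} = 7^{2} = 49.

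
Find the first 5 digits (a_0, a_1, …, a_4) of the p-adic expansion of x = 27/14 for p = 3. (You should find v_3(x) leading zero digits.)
(a_0, …, a_4) = (0, 0, 0, 2, 0)

v_3(27/14) = 3, so a_0 = ... = a_2 = 0. Factor out: x = 3^3 · u with u = 1/14 a unit in ℤ_3. Expand u iteratively via a_{v+i} = u_i mod 3, u_{i+1} = (u_i − a_{v+i})/3:
  u_0 = 1/14;  a_3 = 2;  u_1 = (u_0 − 2)/3 = -9/14
  u_1 = -9/14;  a_4 = 0;  u_2 = (u_1 − 0)/3 = -3/14
Digits: (0, 0, 0, 2, 0).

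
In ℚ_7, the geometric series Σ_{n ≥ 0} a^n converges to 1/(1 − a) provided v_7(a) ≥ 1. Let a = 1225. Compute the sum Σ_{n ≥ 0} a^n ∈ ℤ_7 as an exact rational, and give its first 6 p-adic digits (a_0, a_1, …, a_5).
Σ a^n = 1/(1 − a) = -1/1224;  first 6 digits = (1, 0, 4, 3, 2, 5)

v_7(a) = 2 ≥ 1, so the series converges in ℤ_7 to 1/(1 − a) = 1/(1 − 1225) = -1/1224. Expand this rational in ℤ_7: compute digits iteratively via d_i = x_i mod 7, x_{i+1} = (x_i − d_i)/7. The first 6 digits are (1, 0, 4, 3, 2, 5).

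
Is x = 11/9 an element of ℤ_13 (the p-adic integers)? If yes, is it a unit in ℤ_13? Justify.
x ∈ ℤ_13^× (unit); v_13(x) = 0

ℤ_13 = {x ∈ ℚ_13 : v_13(x) ≥ 0} and ℤ_13^× = {x ∈ ℤ_13 : v_13(x) = 0}. Here v_13(11/9) = v_13(num) − v_13(den) = 0; compare against these criteria.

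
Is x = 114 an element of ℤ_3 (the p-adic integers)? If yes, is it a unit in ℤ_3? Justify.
x ∈ ℤ_3 but not a unit; v_3(x) = 1 > 0

ℤ_3 = {x ∈ ℚ_3 : v_3(x) ≥ 0} and ℤ_3^× = {x ∈ ℤ_3 : v_3(x) = 0}. Here v_3(114) = v_3(num) − v_3(den) = 1; compare against these criteria.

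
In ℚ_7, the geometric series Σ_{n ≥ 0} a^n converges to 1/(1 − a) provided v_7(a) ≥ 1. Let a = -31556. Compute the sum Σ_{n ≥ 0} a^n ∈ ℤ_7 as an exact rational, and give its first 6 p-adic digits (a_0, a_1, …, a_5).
Σ a^n = 1/(1 − a) = 1/31557;  first 6 digits = (1, 0, 0, 6, 0, 5)

v_7(a) = 3 ≥ 1, so the series converges in ℤ_7 to 1/(1 − a) = 1/(1 − (-31556)) = 1/31557. Expand this rational in ℤ_7: compute digits iteratively via d_i = x_i mod 7, x_{i+1} = (x_i − d_i)/7. The first 6 digits are (1, 0, 0, 6, 0, 5).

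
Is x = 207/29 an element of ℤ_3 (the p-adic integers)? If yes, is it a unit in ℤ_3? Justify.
x ∈ ℤ_3 but not a unit; v_3(x) = 2 > 0

ℤ_3 = {x ∈ ℚ_3 : v_3(x) ≥ 0} and ℤ_3^× = {x ∈ ℤ_3 : v_3(x) = 0}. Here v_3(207/29) = v_3(num) − v_3(den) = 2; compare against these criteria.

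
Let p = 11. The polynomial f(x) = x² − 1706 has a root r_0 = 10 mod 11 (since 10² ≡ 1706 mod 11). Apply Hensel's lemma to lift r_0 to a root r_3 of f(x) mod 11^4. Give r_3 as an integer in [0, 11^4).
r_3 = 4652 (mod 14641)

Hensel's recurrence: r_{i+1} = r_i − f(r_i)·(f′(r_i))^{-1} mod 11^{i+2}, with f′(x) = 2x. Iterate:
  r_0 = 10 (mod 11)
  r_1 = 54 (mod 121)
  r_2 = 659 (mod 1331)
  r_3 = 4652 (mod 14641)
Final: r_3 = 4652, and one checks f(r_3) ≡ 0 mod 11^4.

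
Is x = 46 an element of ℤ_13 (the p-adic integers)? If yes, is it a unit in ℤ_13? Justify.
x ∈ ℤ_13^× (unit); v_13(x) = 0

ℤ_13 = {x ∈ ℚ_13 : v_13(x) ≥ 0} and ℤ_13^× = {x ∈ ℤ_13 : v_13(x) = 0}. Here v_13(46) = v_13(num) − v_13(den) = 0; compare against these criteria.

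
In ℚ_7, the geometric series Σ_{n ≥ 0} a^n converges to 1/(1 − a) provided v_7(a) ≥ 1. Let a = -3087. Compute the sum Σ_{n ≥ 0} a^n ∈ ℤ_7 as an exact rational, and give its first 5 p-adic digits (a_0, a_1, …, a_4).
Σ a^n = 1/(1 − a) = 1/3088;  first 5 digits = (1, 0, 0, 5, 5)

v_7(a) = 3 ≥ 1, so the series converges in ℤ_7 to 1/(1 − a) = 1/(1 − (-3087)) = 1/3088. Expand this rational in ℤ_7: compute digits iteratively via d_i = x_i mod 7, x_{i+1} = (x_i − d_i)/7. The first 5 digits are (1, 0, 0, 5, 5).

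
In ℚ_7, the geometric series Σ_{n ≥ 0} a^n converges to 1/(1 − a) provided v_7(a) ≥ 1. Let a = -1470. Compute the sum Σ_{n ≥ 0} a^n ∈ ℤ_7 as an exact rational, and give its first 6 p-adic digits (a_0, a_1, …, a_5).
Σ a^n = 1/(1 − a) = 1/1471;  first 6 digits = (1, 0, 5, 2, 3, 2)

v_7(a) = 2 ≥ 1, so the series converges in ℤ_7 to 1/(1 − a) = 1/(1 − (-1470)) = 1/1471. Expand this rational in ℤ_7: compute digits iteratively via d_i = x_i mod 7, x_{i+1} = (x_i − d_i)/7. The first 6 digits are (1, 0, 5, 2, 3, 2).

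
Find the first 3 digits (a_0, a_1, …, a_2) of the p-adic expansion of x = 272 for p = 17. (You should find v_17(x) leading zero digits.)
(a_0, …, a_2) = (0, 16, 0)

v_17(272) = 1, so a_0 = ... = a_0 = 0. Factor out: x = 17^1 · u with u = 16 a unit in ℤ_17. Expand u iteratively via a_{v+i} = u_i mod 17, u_{i+1} = (u_i − a_{v+i})/17:
  u_0 = 16;  a_1 = 16;  u_1 = (u_0 − 16)/17 = 0
  u_1 = 0;  a_2 = 0;  u_2 = (u_1 − 0)/17 = 0
Digits: (0, 16, 0).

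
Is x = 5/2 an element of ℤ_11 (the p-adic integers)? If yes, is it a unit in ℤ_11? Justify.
x ∈ ℤ_11^× (unit); v_11(x) = 0

ℤ_11 = {x ∈ ℚ_11 : v_11(x) ≥ 0} and ℤ_11^× = {x ∈ ℤ_11 : v_11(x) = 0}. Here v_11(5/2) = v_11(num) − v_11(den) = 0; compare against these criteria.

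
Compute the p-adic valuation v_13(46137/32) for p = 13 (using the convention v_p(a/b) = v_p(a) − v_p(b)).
v_13(46137/32) = 3

Factor powers of 13 from the numerator and denominator of the reduced fraction: 46137 = 13^3 · 21 and 32 = 13^0 · 32. Apply v_p(a/b) = v_p(a) − v_p(b): v_13(46137/32) = 3 − 0 = 3.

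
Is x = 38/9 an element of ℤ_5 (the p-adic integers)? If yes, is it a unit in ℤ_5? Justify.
x ∈ ℤ_5^× (unit); v_5(x) = 0

ℤ_5 = {x ∈ ℚ_5 : v_5(x) ≥ 0} and ℤ_5^× = {x ∈ ℤ_5 : v_5(x) = 0}. Here v_5(38/9) = v_5(num) − v_5(den) = 0; compare against these criteria.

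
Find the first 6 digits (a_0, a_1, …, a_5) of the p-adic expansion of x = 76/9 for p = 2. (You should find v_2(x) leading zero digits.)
(a_0, …, a_5) = (0, 0, 1, 1, 0, 1)

v_2(76/9) = 2, so a_0 = ... = a_1 = 0. Factor out: x = 2^2 · u with u = 19/9 a unit in ℤ_2. Expand u iteratively via a_{v+i} = u_i mod 2, u_{i+1} = (u_i − a_{v+i})/2:
  u_0 = 19/9;  a_2 = 1;  u_1 = (u_0 − 1)/2 = 5/9
  u_1 = 5/9;  a_3 = 1;  u_2 = (u_1 − 1)/2 = -2/9
  u_2 = -2/9;  a_4 = 0;  u_3 = (u_2 − 0)/2 = -1/9
  u_3 = -1/9;  a_5 = 1;  u_4 = (u_3 − 1)/2 = -5/9
Digits: (0, 0, 1, 1, 0, 1).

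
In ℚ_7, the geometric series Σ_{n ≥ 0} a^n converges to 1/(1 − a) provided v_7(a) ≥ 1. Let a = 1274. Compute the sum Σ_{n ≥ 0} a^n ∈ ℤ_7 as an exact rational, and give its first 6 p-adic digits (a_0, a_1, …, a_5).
Σ a^n = 1/(1 − a) = -1/1273;  first 6 digits = (1, 0, 5, 3, 4, 5)

v_7(a) = 2 ≥ 1, so the series converges in ℤ_7 to 1/(1 − a) = 1/(1 − 1274) = -1/1273. Expand this rational in ℤ_7: compute digits iteratively via d_i = x_i mod 7, x_{i+1} = (x_i − d_i)/7. The first 6 digits are (1, 0, 5, 3, 4, 5).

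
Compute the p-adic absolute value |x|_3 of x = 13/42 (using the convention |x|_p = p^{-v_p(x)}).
|13/42|_3 = 3

Step 1 — compute v_3(x) by factoring powers of 3 out of the numerator and denominator: v_3(13/42) = -1. Step 2 — apply |x|_p = p^{-v_p(x)} = 3^{1} = 3.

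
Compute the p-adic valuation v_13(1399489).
v_13(1399489) = 4

v_13(n) is the largest exponent k such that 13^k divides n. Factor out: 1399489 = 13^4 · 49. (Sign doesn't affect v_p.) So v_13(1399489) = 4.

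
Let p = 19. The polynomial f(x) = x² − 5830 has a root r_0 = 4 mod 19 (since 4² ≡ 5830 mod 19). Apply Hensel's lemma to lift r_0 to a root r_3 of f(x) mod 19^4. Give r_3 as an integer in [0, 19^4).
r_3 = 7319 (mod 130321)

Hensel's recurrence: r_{i+1} = r_i − f(r_i)·(f′(r_i))^{-1} mod 19^{i+2}, with f′(x) = 2x. Iterate:
  r_0 = 4 (mod 19)
  r_1 = 99 (mod 361)
  r_2 = 460 (mod 6859)
  r_3 = 7319 (mod 130321)
Final: r_3 = 7319, and one checks f(r_3) ≡ 0 mod 19^4.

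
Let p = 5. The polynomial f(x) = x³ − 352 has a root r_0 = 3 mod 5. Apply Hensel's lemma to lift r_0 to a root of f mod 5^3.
r_2 = 103 (mod 125)

Hensel: r_{i+1} = r_i − f(r_i)/f′(r_i) mod 5^{i+2}, where f′(x) = 3x². Iterate:
  r_0 = 3 (mod 5)
  r_1 = 3 (mod 25)
  r_2 = 103 (mod 125)
Final: r = 103 with f(r) ≡ 0 mod 5^3.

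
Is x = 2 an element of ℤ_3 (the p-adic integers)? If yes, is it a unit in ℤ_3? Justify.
x ∈ ℤ_3^× (unit); v_3(x) = 0

ℤ_3 = {x ∈ ℚ_3 : v_3(x) ≥ 0} and ℤ_3^× = {x ∈ ℤ_3 : v_3(x) = 0}. Here v_3(2) = v_3(num) − v_3(den) = 0; compare against these criteria.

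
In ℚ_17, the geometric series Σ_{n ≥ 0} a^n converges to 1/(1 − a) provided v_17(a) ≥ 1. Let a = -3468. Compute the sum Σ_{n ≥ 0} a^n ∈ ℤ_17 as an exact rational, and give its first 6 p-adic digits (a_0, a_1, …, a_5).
Σ a^n = 1/(1 − a) = 1/3469;  first 6 digits = (1, 0, 5, 16, 7, 8)

v_17(a) = 2 ≥ 1, so the series converges in ℤ_17 to 1/(1 − a) = 1/(1 − (-3468)) = 1/3469. Expand this rational in ℤ_17: compute digits iteratively via d_i = x_i mod 17, x_{i+1} = (x_i − d_i)/17. The first 6 digits are (1, 0, 5, 16, 7, 8).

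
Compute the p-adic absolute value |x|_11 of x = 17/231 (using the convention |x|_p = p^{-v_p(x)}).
|17/231|_11 = 11

Step 1 — compute v_11(x) by factoring powers of 11 out of the numerator and denominator: v_11(17/231) = -1. Step 2 — apply |x|_p = p^{-v_p(x)} = 11^{1} = 11.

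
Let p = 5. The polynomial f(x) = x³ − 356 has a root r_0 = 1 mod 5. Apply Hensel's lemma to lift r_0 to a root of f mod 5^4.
r_3 = 561 (mod 625)

Hensel: r_{i+1} = r_i − f(r_i)/f′(r_i) mod 5^{i+2}, where f′(x) = 3x². Iterate:
  r_0 = 1 (mod 5)
  r_1 = 11 (mod 25)
  r_2 = 61 (mod 125)
  r_3 = 561 (mod 625)
Final: r = 561 with f(r) ≡ 0 mod 5^4.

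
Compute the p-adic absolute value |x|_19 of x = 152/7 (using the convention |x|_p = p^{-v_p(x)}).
|152/7|_19 = 1/19

Step 1 — compute v_19(x) by factoring powers of 19 out of the numerator and denominator: v_19(152/7) = 1. Step 2 — apply |x|_p = p^{-v_p(x)} = 19^{-1} = 1/19.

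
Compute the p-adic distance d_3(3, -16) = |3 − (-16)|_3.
d_3(3, -16) = 1

Step 1 — x − y = 3 − (-16) = 19. Step 2 — v_3(19) = 0 (factor: 19 = (3^0 · 19); the sign does not affect v_p). Step 3 — |x − y|_3 = 3^{0} = 1.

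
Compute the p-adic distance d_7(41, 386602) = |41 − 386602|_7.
d_7(41, 386602) = 1/16807

Step 1 — x − y = 41 − 386602 = -386561. Step 2 — v_7(-386561) = 5 (factor: -386561 = −(7^5 · 23); the sign does not affect v_p). Step 3 — |x − y|_7 = 7^{-5} = 1/16807.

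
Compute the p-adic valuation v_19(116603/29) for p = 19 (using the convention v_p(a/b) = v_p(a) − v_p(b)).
v_19(116603/29) = 3

Factor powers of 19 from the numerator and denominator of the reduced fraction: 116603 = 19^3 · 17 and 29 = 19^0 · 29. Apply v_p(a/b) = v_p(a) − v_p(b): v_19(116603/29) = 3 − 0 = 3.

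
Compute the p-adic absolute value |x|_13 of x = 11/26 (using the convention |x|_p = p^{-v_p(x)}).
|11/26|_13 = 13

Step 1 — compute v_13(x) by factoring powers of 13 out of the numerator and denominator: v_13(11/26) = -1. Step 2 — apply |x|_p = p^{-v_p(x)} = 13^{1} = 13.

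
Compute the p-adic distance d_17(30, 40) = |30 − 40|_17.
d_17(30, 40) = 1

Step 1 — x − y = 30 − 40 = -10. Step 2 — v_17(-10) = 0 (factor: -10 = −(17^0 · 10); the sign does not affect v_p). Step 3 — |x − y|_17 = 17^{0} = 1.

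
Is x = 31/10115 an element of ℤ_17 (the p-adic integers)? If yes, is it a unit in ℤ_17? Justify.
x ∉ ℤ_17 (v_17(x) = -2 < 0)

ℤ_17 = {x ∈ ℚ_17 : v_17(x) ≥ 0} and ℤ_17^× = {x ∈ ℤ_17 : v_17(x) = 0}. Here v_17(31/10115) = v_17(num) − v_17(den) = -2; compare against these criteria.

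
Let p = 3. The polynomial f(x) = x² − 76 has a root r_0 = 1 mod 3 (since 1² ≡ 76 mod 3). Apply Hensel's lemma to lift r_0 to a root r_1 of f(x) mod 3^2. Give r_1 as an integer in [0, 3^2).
r_1 = 7 (mod 9)

Hensel's recurrence: r_{i+1} = r_i − f(r_i)·(f′(r_i))^{-1} mod 3^{i+2}, with f′(x) = 2x. Iterate:
  r_0 = 1 (mod 3)
  r_1 = 7 (mod 9)
Final: r_1 = 7, and one checks f(r_1) ≡ 0 mod 3^2.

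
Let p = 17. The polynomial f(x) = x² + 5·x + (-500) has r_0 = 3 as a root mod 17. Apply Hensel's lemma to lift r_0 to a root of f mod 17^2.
r_1 = 20 (mod 289)

Hensel: r_{i+1} = r_i − f(r_i)·(f′(r_i))^{-1} mod 17^{i+2}, f′(x) = 2x + 5. Iterate:
  r_0 = 3 (mod 17)
  r_1 = 20 (mod 289)
Final: r = 20 satisfies f(r) ≡ 0 mod 17^2.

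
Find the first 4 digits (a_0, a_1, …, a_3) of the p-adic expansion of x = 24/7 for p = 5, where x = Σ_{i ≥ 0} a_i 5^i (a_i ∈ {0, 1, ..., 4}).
(a_0, …, a_3) = (2, 1, 2, 1)

v_5(24/7) = 0 (numerator and denominator both coprime to 5), so x ∈ ℤ_5^×. Compute digits iteratively via a_i = x_i mod 5, x_{i+1} = (x_i − a_i)/5, with x_0 = x:
  x_0 = 24/7;  a_0 = 2;  x_1 = (x_0 − 2)/5 = 2/7
  x_1 = 2/7;  a_1 = 1;  x_2 = (x_1 − 1)/5 = -1/7
  x_2 = -1/7;  a_2 = 2;  x_3 = (x_2 − 2)/5 = -3/7
  x_3 = -3/7;  a_3 = 1;  x_4 = (x_3 − 1)/5 = -2/7
Digits: (2, 1, 2, 1).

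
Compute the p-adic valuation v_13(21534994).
v_13(21534994) = 5

v_13(n) is the largest exponent k such that 13^k divides n. Factor out: 21534994 = 13^5 · 58. (Sign doesn't affect v_p.) So v_13(21534994) = 5.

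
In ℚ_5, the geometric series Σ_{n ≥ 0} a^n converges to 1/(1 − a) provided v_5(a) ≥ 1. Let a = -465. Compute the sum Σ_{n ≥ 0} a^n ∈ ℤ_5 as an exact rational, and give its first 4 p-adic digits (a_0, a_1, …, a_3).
Σ a^n = 1/(1 − a) = 1/466;  first 4 digits = (1, 2, 0, 4)

v_5(a) = 1 ≥ 1, so the series converges in ℤ_5 to 1/(1 − a) = 1/(1 − (-465)) = 1/466. Expand this rational in ℤ_5: compute digits iteratively via d_i = x_i mod 5, x_{i+1} = (x_i − d_i)/5. The first 4 digits are (1, 2, 0, 4).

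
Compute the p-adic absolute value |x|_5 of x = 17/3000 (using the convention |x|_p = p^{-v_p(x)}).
|17/3000|_5 = 125

Step 1 — compute v_5(x) by factoring powers of 5 out of the numerator and denominator: v_5(17/3000) = -3. Step 2 — apply |x|_p = p^{-v_p(x)} = 5^{3} = 125.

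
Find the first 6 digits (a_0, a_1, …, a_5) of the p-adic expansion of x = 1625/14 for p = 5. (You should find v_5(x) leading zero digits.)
(a_0, …, a_5) = (0, 0, 0, 2, 3, 4)

v_5(1625/14) = 3, so a_0 = ... = a_2 = 0. Factor out: x = 5^3 · u with u = 13/14 a unit in ℤ_5. Expand u iteratively via a_{v+i} = u_i mod 5, u_{i+1} = (u_i − a_{v+i})/5:
  u_0 = 13/14;  a_3 = 2;  u_1 = (u_0 − 2)/5 = -3/14
  u_1 = -3/14;  a_4 = 3;  u_2 = (u_1 − 3)/5 = -9/14
  u_2 = -9/14;  a_5 = 4;  u_3 = (u_2 − 4)/5 = -13/14
Digits: (0, 0, 0, 2, 3, 4).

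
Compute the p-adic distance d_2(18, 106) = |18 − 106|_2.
d_2(18, 106) = 1/8

Step 1 — x − y = 18 − 106 = -88. Step 2 — v_2(-88) = 3 (factor: -88 = −(2^3 · 11); the sign does not affect v_p). Step 3 — |x − y|_2 = 2^{-3} = 1/8.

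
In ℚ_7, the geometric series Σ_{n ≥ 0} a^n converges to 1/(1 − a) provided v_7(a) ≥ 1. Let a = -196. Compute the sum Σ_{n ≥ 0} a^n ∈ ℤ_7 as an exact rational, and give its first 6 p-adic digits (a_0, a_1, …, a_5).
Σ a^n = 1/(1 − a) = 1/197;  first 6 digits = (1, 0, 3, 6, 1, 2)

v_7(a) = 2 ≥ 1, so the series converges in ℤ_7 to 1/(1 − a) = 1/(1 − (-196)) = 1/197. Expand this rational in ℤ_7: compute digits iteratively via d_i = x_i mod 7, x_{i+1} = (x_i − d_i)/7. The first 6 digits are (1, 0, 3, 6, 1, 2).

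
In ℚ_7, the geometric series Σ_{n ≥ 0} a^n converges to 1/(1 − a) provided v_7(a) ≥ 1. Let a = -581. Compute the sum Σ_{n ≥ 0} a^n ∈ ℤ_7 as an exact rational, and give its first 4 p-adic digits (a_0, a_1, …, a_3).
Σ a^n = 1/(1 − a) = 1/582;  first 4 digits = (1, 1, 3, 3)

v_7(a) = 1 ≥ 1, so the series converges in ℤ_7 to 1/(1 − a) = 1/(1 − (-581)) = 1/582. Expand this rational in ℤ_7: compute digits iteratively via d_i = x_i mod 7, x_{i+1} = (x_i − d_i)/7. The first 4 digits are (1, 1, 3, 3).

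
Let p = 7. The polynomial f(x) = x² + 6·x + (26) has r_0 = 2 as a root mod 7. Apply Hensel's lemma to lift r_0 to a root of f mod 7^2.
r_1 = 37 (mod 49)

Hensel: r_{i+1} = r_i − f(r_i)·(f′(r_i))^{-1} mod 7^{i+2}, f′(x) = 2x + 6. Iterate:
  r_0 = 2 (mod 7)
  r_1 = 37 (mod 49)
Final: r = 37 satisfies f(r) ≡ 0 mod 7^2.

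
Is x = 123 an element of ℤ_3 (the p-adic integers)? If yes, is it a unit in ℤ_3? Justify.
x ∈ ℤ_3 but not a unit; v_3(x) = 1 > 0

ℤ_3 = {x ∈ ℚ_3 : v_3(x) ≥ 0} and ℤ_3^× = {x ∈ ℤ_3 : v_3(x) = 0}. Here v_3(123) = v_3(num) − v_3(den) = 1; compare against these criteria.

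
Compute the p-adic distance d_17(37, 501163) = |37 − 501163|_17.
d_17(37, 501163) = 1/83521

Step 1 — x − y = 37 − 501163 = -501126. Step 2 — v_17(-501126) = 4 (factor: -501126 = −(17^4 · 6); the sign does not affect v_p). Step 3 — |x − y|_17 = 17^{-4} = 1/83521.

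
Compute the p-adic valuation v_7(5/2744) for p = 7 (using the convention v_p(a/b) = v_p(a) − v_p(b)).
v_7(5/2744) = -3

Factor powers of 7 from the numerator and denominator of the reduced fraction: 5 = 7^0 · 5 and 2744 = 7^3 · 8. Apply v_p(a/b) = v_p(a) − v_p(b): v_7(5/2744) = 0 − 3 = -3.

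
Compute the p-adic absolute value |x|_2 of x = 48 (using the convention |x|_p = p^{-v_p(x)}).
|48|_2 = 1/16

Step 1 — compute v_2(x) by factoring powers of 2 out of the numerator and denominator: v_2(48) = 4. Step 2 — apply |x|_p = p^{-v_p(x)} = 2^{-4} = 1/16.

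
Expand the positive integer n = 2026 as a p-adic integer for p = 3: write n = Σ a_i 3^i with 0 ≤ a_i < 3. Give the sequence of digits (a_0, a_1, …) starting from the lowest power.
(a_0, a_1, …) = (1, 0, 0, 0, 1, 2, 2)

Repeated division by 3 gives the digits low-to-high: 2026 = 1 + 1·3^4 + 2·3^5 + 2·3^6. Digit sequence: (1, 0, 0, 0, 1, 2, 2).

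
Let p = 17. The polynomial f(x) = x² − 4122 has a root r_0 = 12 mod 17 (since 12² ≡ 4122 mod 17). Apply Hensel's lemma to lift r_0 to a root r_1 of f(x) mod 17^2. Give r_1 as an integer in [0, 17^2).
r_1 = 250 (mod 289)

Hensel's recurrence: r_{i+1} = r_i − f(r_i)·(f′(r_i))^{-1} mod 17^{i+2}, with f′(x) = 2x. Iterate:
  r_0 = 12 (mod 17)
  r_1 = 250 (mod 289)
Final: r_1 = 250, and one checks f(r_1) ≡ 0 mod 17^2.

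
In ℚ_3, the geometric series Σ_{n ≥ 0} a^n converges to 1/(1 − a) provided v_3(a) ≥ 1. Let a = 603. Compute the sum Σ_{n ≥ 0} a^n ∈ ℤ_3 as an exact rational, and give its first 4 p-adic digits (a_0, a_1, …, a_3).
Σ a^n = 1/(1 − a) = -1/602;  first 4 digits = (1, 0, 1, 1)

v_3(a) = 2 ≥ 1, so the series converges in ℤ_3 to 1/(1 − a) = 1/(1 − 603) = -1/602. Expand this rational in ℤ_3: compute digits iteratively via d_i = x_i mod 3, x_{i+1} = (x_i − d_i)/3. The first 4 digits are (1, 0, 1, 1).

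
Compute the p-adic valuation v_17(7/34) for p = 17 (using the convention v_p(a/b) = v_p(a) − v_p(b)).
v_17(7/34) = -1

Factor powers of 17 from the numerator and denominator of the reduced fraction: 7 = 17^0 · 7 and 34 = 17^1 · 2. Apply v_p(a/b) = v_p(a) − v_p(b): v_17(7/34) = 0 − 1 = -1.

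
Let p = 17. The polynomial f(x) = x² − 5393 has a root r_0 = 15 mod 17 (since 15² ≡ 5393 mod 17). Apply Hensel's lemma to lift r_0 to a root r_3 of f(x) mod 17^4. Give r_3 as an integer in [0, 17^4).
r_3 = 31669 (mod 83521)

Hensel's recurrence: r_{i+1} = r_i − f(r_i)·(f′(r_i))^{-1} mod 17^{i+2}, with f′(x) = 2x. Iterate:
  r_0 = 15 (mod 17)
  r_1 = 168 (mod 289)
  r_2 = 2191 (mod 4913)
  r_3 = 31669 (mod 83521)
Final: r_3 = 31669, and one checks f(r_3) ≡ 0 mod 17^4.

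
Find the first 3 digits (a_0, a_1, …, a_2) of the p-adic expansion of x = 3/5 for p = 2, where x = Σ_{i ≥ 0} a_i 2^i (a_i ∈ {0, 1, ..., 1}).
(a_0, …, a_2) = (1, 1, 1)

v_2(3/5) = 0 (numerator and denominator both coprime to 2), so x ∈ ℤ_2^×. Compute digits iteratively via a_i = x_i mod 2, x_{i+1} = (x_i − a_i)/2, with x_0 = x:
  x_0 = 3/5;  a_0 = 1;  x_1 = (x_0 − 1)/2 = -1/5
  x_1 = -1/5;  a_1 = 1;  x_2 = (x_1 − 1)/2 = -3/5
  x_2 = -3/5;  a_2 = 1;  x_3 = (x_2 − 1)/2 = -4/5
Digits: (1, 1, 1).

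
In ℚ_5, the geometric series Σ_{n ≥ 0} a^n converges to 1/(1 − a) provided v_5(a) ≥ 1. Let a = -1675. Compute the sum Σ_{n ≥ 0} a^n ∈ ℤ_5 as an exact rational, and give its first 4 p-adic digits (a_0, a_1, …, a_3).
Σ a^n = 1/(1 − a) = 1/1676;  first 4 digits = (1, 0, 3, 1)

v_5(a) = 2 ≥ 1, so the series converges in ℤ_5 to 1/(1 − a) = 1/(1 − (-1675)) = 1/1676. Expand this rational in ℤ_5: compute digits iteratively via d_i = x_i mod 5, x_{i+1} = (x_i − d_i)/5. The first 4 digits are (1, 0, 3, 1).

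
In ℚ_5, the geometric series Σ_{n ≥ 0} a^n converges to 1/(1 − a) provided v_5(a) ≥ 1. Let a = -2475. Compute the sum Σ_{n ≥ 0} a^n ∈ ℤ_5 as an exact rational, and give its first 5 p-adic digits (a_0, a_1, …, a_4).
Σ a^n = 1/(1 − a) = 1/2476;  first 5 digits = (1, 0, 1, 0, 2)

v_5(a) = 2 ≥ 1, so the series converges in ℤ_5 to 1/(1 − a) = 1/(1 − (-2475)) = 1/2476. Expand this rational in ℤ_5: compute digits iteratively via d_i = x_i mod 5, x_{i+1} = (x_i − d_i)/5. The first 5 digits are (1, 0, 1, 0, 2).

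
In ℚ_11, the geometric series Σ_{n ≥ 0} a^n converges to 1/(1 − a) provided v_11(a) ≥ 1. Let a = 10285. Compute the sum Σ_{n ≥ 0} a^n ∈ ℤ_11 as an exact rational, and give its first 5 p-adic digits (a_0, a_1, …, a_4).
Σ a^n = 1/(1 − a) = -1/10284;  first 5 digits = (1, 0, 8, 7, 9)

v_11(a) = 2 ≥ 1, so the series converges in ℤ_11 to 1/(1 − a) = 1/(1 − 10285) = -1/10284. Expand this rational in ℤ_11: compute digits iteratively via d_i = x_i mod 11, x_{i+1} = (x_i − d_i)/11. The first 5 digits are (1, 0, 8, 7, 9).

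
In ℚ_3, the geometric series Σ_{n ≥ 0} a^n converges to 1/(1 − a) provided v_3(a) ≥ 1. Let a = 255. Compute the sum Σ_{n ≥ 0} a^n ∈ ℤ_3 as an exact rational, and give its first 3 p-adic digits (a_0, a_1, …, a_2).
Σ a^n = 1/(1 − a) = -1/254;  first 3 digits = (1, 1, 2)

v_3(a) = 1 ≥ 1, so the series converges in ℤ_3 to 1/(1 − a) = 1/(1 − 255) = -1/254. Expand this rational in ℤ_3: compute digits iteratively via d_i = x_i mod 3, x_{i+1} = (x_i − d_i)/3. The first 3 digits are (1, 1, 2).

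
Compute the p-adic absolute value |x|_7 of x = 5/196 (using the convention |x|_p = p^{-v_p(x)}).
|5/196|_7 = 49

Step 1 — compute v_7(x) by factoring powers of 7 out of the numerator and denominator: v_7(5/196) = -2. Step 2 — apply |x|_p = p^{-v_p(x)} = 7^{2} = 49.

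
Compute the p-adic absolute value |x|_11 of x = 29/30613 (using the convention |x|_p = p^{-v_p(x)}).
|29/30613|_11 = 1331

Step 1 — compute v_11(x) by factoring powers of 11 out of the numerator and denominator: v_11(29/30613) = -3. Step 2 — apply |x|_p = p^{-v_p(x)} = 11^{3} = 1331.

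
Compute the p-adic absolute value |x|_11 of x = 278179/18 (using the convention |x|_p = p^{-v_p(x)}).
|278179/18|_11 = 1/14641

Step 1 — compute v_11(x) by factoring powers of 11 out of the numerator and denominator: v_11(278179/18) = 4. Step 2 — apply |x|_p = p^{-v_p(x)} = 11^{-4} = 1/14641.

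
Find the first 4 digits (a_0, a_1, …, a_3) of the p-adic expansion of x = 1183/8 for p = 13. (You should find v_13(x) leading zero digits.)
(a_0, …, a_3) = (0, 0, 9, 1)

v_13(1183/8) = 2, so a_0 = ... = a_1 = 0. Factor out: x = 13^2 · u with u = 7/8 a unit in ℤ_13. Expand u iteratively via a_{v+i} = u_i mod 13, u_{i+1} = (u_i − a_{v+i})/13:
  u_0 = 7/8;  a_2 = 9;  u_1 = (u_0 − 9)/13 = -5/8
  u_1 = -5/8;  a_3 = 1;  u_2 = (u_1 − 1)/13 = -1/8
Digits: (0, 0, 9, 1).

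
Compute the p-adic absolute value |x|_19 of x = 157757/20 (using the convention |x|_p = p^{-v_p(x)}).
|157757/20|_19 = 1/6859

Step 1 — compute v_19(x) by factoring powers of 19 out of the numerator and denominator: v_19(157757/20) = 3. Step 2 — apply |x|_p = p^{-v_p(x)} = 19^{-3} = 1/6859.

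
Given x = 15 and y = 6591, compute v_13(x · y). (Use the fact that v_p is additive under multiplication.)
v_13(98865) = 3

v_p(x) = 0 (factor: 15 = 13^0 · 15); v_p(y) = 3 (factor: 6591 = 13^3 · 3). Additivity: v_p(xy) = v_p(x) + v_p(y) = 0 + 3 = 3. (Direct check: xy = 98865 = 13^3 · (45).)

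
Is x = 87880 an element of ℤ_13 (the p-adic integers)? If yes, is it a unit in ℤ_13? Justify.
x ∈ ℤ_13 but not a unit; v_13(x) = 3 > 0

ℤ_13 = {x ∈ ℚ_13 : v_13(x) ≥ 0} and ℤ_13^× = {x ∈ ℤ_13 : v_13(x) = 0}. Here v_13(87880) = v_13(num) − v_13(den) = 3; compare against these criteria.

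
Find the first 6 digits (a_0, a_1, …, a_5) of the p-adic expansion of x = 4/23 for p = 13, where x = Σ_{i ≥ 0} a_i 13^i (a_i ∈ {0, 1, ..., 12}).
(a_0, …, a_5) = (3, 6, 8, 5, 12, 3)

v_13(4/23) = 0 (numerator and denominator both coprime to 13), so x ∈ ℤ_13^×. Compute digits iteratively via a_i = x_i mod 13, x_{i+1} = (x_i − a_i)/13, with x_0 = x:
  x_0 = 4/23;  a_0 = 3;  x_1 = (x_0 − 3)/13 = -5/23
  x_1 = -5/23;  a_1 = 6;  x_2 = (x_1 − 6)/13 = -11/23
  x_2 = -11/23;  a_2 = 8;  x_3 = (x_2 − 8)/13 = -15/23
  x_3 = -15/23;  a_3 = 5;  x_4 = (x_3 − 5)/13 = -10/23
  x_4 = -10/23;  a_4 = 12;  x_5 = (x_4 − 12)/13 = -22/23
  x_5 = -22/23;  a_5 = 3;  x_6 = (x_5 − 3)/13 = -7/23
Digits: (3, 6, 8, 5, 12, 3).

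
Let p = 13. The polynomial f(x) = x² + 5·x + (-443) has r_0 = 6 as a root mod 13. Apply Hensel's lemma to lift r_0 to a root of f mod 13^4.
r_3 = 3100 (mod 28561)

Hensel: r_{i+1} = r_i − f(r_i)·(f′(r_i))^{-1} mod 13^{i+2}, f′(x) = 2x + 5. Iterate:
  r_0 = 6 (mod 13)
  r_1 = 58 (mod 169)
  r_2 = 903 (mod 2197)
  r_3 = 3100 (mod 28561)
Final: r = 3100 satisfies f(r) ≡ 0 mod 13^4.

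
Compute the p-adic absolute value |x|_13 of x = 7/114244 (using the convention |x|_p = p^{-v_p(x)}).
|7/114244|_13 = 28561

Step 1 — compute v_13(x) by factoring powers of 13 out of the numerator and denominator: v_13(7/114244) = -4. Step 2 — apply |x|_p = p^{-v_p(x)} = 13^{4} = 28561.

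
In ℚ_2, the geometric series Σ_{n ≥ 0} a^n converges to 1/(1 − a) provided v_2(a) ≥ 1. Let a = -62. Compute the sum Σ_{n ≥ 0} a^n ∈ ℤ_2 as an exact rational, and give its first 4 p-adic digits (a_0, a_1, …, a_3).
Σ a^n = 1/(1 − a) = 1/63;  first 4 digits = (1, 1, 1, 1)

v_2(a) = 1 ≥ 1, so the series converges in ℤ_2 to 1/(1 − a) = 1/(1 − (-62)) = 1/63. Expand this rational in ℤ_2: compute digits iteratively via d_i = x_i mod 2, x_{i+1} = (x_i − d_i)/2. The first 4 digits are (1, 1, 1, 1).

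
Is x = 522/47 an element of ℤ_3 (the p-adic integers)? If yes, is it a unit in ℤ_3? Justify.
x ∈ ℤ_3 but not a unit; v_3(x) = 2 > 0

ℤ_3 = {x ∈ ℚ_3 : v_3(x) ≥ 0} and ℤ_3^× = {x ∈ ℤ_3 : v_3(x) = 0}. Here v_3(522/47) = v_3(num) − v_3(den) = 2; compare against these criteria.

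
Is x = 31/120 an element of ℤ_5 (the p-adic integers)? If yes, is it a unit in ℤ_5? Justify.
x ∉ ℤ_5 (v_5(x) = -1 < 0)

ℤ_5 = {x ∈ ℚ_5 : v_5(x) ≥ 0} and ℤ_5^× = {x ∈ ℤ_5 : v_5(x) = 0}. Here v_5(31/120) = v_5(num) − v_5(den) = -1; compare against these criteria.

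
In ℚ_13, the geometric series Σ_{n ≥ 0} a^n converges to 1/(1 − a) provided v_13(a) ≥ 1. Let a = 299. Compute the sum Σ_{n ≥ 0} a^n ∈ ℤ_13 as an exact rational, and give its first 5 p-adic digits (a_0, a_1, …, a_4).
Σ a^n = 1/(1 − a) = -1/298;  first 5 digits = (1, 10, 10, 0, 6)

v_13(a) = 1 ≥ 1, so the series converges in ℤ_13 to 1/(1 − a) = 1/(1 − 299) = -1/298. Expand this rational in ℤ_13: compute digits iteratively via d_i = x_i mod 13, x_{i+1} = (x_i − d_i)/13. The first 5 digits are (1, 10, 10, 0, 6).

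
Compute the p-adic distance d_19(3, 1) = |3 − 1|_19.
d_19(3, 1) = 1

Step 1 — x − y = 3 − 1 = 2. Step 2 — v_19(2) = 0 (factor: 2 = (19^0 · 2); the sign does not affect v_p). Step 3 — |x − y|_19 = 19^{0} = 1.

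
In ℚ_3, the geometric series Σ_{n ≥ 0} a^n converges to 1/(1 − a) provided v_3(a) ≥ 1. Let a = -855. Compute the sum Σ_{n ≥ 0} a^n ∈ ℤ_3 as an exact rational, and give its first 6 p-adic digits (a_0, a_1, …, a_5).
Σ a^n = 1/(1 − a) = 1/856;  first 6 digits = (1, 0, 1, 1, 2, 1)

v_3(a) = 2 ≥ 1, so the series converges in ℤ_3 to 1/(1 − a) = 1/(1 − (-855)) = 1/856. Expand this rational in ℤ_3: compute digits iteratively via d_i = x_i mod 3, x_{i+1} = (x_i − d_i)/3. The first 6 digits are (1, 0, 1, 1, 2, 1).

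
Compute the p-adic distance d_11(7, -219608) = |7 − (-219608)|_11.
d_11(7, -219608) = 1/14641

Step 1 — x − y = 7 − (-219608) = 219615. Step 2 — v_11(219615) = 4 (factor: 219615 = (11^4 · 15); the sign does not affect v_p). Step 3 — |x − y|_11 = 11^{-4} = 1/14641.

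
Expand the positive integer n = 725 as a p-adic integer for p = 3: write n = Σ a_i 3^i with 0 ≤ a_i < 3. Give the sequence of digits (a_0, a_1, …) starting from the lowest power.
(a_0, a_1, …) = (2, 1, 2, 2, 2, 2)

Repeated division by 3 gives the digits low-to-high: 725 = 2 + 1·3^1 + 2·3^2 + 2·3^3 + 2·3^4 + 2·3^5. Digit sequence: (2, 1, 2, 2, 2, 2).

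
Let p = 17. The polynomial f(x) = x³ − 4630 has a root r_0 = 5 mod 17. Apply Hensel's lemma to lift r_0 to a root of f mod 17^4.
r_3 = 51430 (mod 83521)

Hensel: r_{i+1} = r_i − f(r_i)/f′(r_i) mod 17^{i+2}, where f′(x) = 3x². Iterate:
  r_0 = 5 (mod 17)
  r_1 = 277 (mod 289)
  r_2 = 2300 (mod 4913)
  r_3 = 51430 (mod 83521)
Final: r = 51430 with f(r) ≡ 0 mod 17^4.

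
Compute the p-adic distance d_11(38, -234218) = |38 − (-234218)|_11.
d_11(38, -234218) = 1/14641

Step 1 — x − y = 38 − (-234218) = 234256. Step 2 — v_11(234256) = 4 (factor: 234256 = (11^4 · 16); the sign does not affect v_p). Step 3 — |x − y|_11 = 11^{-4} = 1/14641.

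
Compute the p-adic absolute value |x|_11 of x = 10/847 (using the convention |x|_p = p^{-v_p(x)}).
|10/847|_11 = 121

Step 1 — compute v_11(x) by factoring powers of 11 out of the numerator and denominator: v_11(10/847) = -2. Step 2 — apply |x|_p = p^{-v_p(x)} = 11^{2} = 121.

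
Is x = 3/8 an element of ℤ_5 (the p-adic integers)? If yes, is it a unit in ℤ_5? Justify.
x ∈ ℤ_5^× (unit); v_5(x) = 0

ℤ_5 = {x ∈ ℚ_5 : v_5(x) ≥ 0} and ℤ_5^× = {x ∈ ℤ_5 : v_5(x) = 0}. Here v_5(3/8) = v_5(num) − v_5(den) = 0; compare against these criteria.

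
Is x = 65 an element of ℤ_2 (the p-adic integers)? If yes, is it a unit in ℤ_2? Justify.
x ∈ ℤ_2^× (unit); v_2(x) = 0

ℤ_2 = {x ∈ ℚ_2 : v_2(x) ≥ 0} and ℤ_2^× = {x ∈ ℤ_2 : v_2(x) = 0}. Here v_2(65) = v_2(num) − v_2(den) = 0; compare against these criteria.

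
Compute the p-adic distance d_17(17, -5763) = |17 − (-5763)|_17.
d_17(17, -5763) = 1/289

Step 1 — x − y = 17 − (-5763) = 5780. Step 2 — v_17(5780) = 2 (factor: 5780 = (17^2 · 20); the sign does not affect v_p). Step 3 — |x − y|_17 = 17^{-2} = 1/289.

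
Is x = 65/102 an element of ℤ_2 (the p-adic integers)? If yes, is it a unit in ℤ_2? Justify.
x ∉ ℤ_2 (v_2(x) = -1 < 0)

ℤ_2 = {x ∈ ℚ_2 : v_2(x) ≥ 0} and ℤ_2^× = {x ∈ ℤ_2 : v_2(x) = 0}. Here v_2(65/102) = v_2(num) − v_2(den) = -1; compare against these criteria.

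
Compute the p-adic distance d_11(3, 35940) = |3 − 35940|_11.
d_11(3, 35940) = 1/1331

Step 1 — x − y = 3 − 35940 = -35937. Step 2 — v_11(-35937) = 3 (factor: -35937 = −(11^3 · 27); the sign does not affect v_p). Step 3 — |x − y|_11 = 11^{-3} = 1/1331.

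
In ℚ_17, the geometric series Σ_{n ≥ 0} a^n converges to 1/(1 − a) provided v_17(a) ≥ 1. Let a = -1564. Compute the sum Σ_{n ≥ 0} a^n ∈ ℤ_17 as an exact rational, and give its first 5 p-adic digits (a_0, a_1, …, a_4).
Σ a^n = 1/(1 − a) = 1/1565;  first 5 digits = (1, 10, 9, 1, 9)

v_17(a) = 1 ≥ 1, so the series converges in ℤ_17 to 1/(1 − a) = 1/(1 − (-1564)) = 1/1565. Expand this rational in ℤ_17: compute digits iteratively via d_i = x_i mod 17, x_{i+1} = (x_i − d_i)/17. The first 5 digits are (1, 10, 9, 1, 9).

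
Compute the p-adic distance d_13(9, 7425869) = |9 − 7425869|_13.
d_13(9, 7425869) = 1/371293

Step 1 — x − y = 9 − 7425869 = -7425860. Step 2 — v_13(-7425860) = 5 (factor: -7425860 = −(13^5 · 20); the sign does not affect v_p). Step 3 — |x − y|_13 = 13^{-5} = 1/371293.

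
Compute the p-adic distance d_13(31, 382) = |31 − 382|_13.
d_13(31, 382) = 1/13

Step 1 — x − y = 31 − 382 = -351. Step 2 — v_13(-351) = 1 (factor: -351 = −(13^1 · 27); the sign does not affect v_p). Step 3 — |x − y|_13 = 13^{-1} = 1/13.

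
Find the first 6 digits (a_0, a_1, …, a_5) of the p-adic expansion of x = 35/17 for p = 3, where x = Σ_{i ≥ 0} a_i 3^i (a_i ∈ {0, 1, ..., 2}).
(a_0, …, a_5) = (1, 0, 1, 2, 1, 1)

v_3(35/17) = 0 (numerator and denominator both coprime to 3), so x ∈ ℤ_3^×. Compute digits iteratively via a_i = x_i mod 3, x_{i+1} = (x_i − a_i)/3, with x_0 = x:
  x_0 = 35/17;  a_0 = 1;  x_1 = (x_0 − 1)/3 = 6/17
  x_1 = 6/17;  a_1 = 0;  x_2 = (x_1 − 0)/3 = 2/17
  x_2 = 2/17;  a_2 = 1;  x_3 = (x_2 − 1)/3 = -5/17
  x_3 = -5/17;  a_3 = 2;  x_4 = (x_3 − 2)/3 = -13/17
  x_4 = -13/17;  a_4 = 1;  x_5 = (x_4 − 1)/3 = -10/17
  x_5 = -10/17;  a_5 = 1;  x_6 = (x_5 − 1)/3 = -9/17
Digits: (1, 0, 1, 2, 1, 1).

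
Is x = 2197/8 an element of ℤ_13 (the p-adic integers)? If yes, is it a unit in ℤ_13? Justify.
x ∈ ℤ_13 but not a unit; v_13(x) = 3 > 0

ℤ_13 = {x ∈ ℚ_13 : v_13(x) ≥ 0} and ℤ_13^× = {x ∈ ℤ_13 : v_13(x) = 0}. Here v_13(2197/8) = v_13(num) − v_13(den) = 3; compare against these criteria.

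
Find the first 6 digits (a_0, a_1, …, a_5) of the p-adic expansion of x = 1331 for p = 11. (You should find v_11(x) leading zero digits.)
(a_0, …, a_5) = (0, 0, 0, 1, 0, 0)

v_11(1331) = 3, so a_0 = ... = a_2 = 0. Factor out: x = 11^3 · u with u = 1 a unit in ℤ_11. Expand u iteratively via a_{v+i} = u_i mod 11, u_{i+1} = (u_i − a_{v+i})/11:
  u_0 = 1;  a_3 = 1;  u_1 = (u_0 − 1)/11 = 0
  u_1 = 0;  a_4 = 0;  u_2 = (u_1 − 0)/11 = 0
  u_2 = 0;  a_5 = 0;  u_3 = (u_2 − 0)/11 = 0
Digits: (0, 0, 0, 1, 0, 0).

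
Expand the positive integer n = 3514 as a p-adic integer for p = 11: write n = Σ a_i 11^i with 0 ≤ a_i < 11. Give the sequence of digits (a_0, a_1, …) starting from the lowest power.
(a_0, a_1, …) = (5, 0, 7, 2)

Repeated division by 11 gives the digits low-to-high: 3514 = 5 + 7·11^2 + 2·11^3. Digit sequence: (5, 0, 7, 2).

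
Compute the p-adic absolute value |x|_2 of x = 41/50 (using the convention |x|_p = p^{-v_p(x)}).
|41/50|_2 = 2

Step 1 — compute v_2(x) by factoring powers of 2 out of the numerator and denominator: v_2(41/50) = -1. Step 2 — apply |x|_p = p^{-v_p(x)} = 2^{1} = 2.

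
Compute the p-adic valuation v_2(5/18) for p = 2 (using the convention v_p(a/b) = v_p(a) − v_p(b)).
v_2(5/18) = -1

Factor powers of 2 from the numerator and denominator of the reduced fraction: 5 = 2^0 · 5 and 18 = 2^1 · 9. Apply v_p(a/b) = v_p(a) − v_p(b): v_2(5/18) = 0 − 1 = -1.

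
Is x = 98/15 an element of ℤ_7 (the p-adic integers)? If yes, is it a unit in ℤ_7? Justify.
x ∈ ℤ_7 but not a unit; v_7(x) = 2 > 0

ℤ_7 = {x ∈ ℚ_7 : v_7(x) ≥ 0} and ℤ_7^× = {x ∈ ℤ_7 : v_7(x) = 0}. Here v_7(98/15) = v_7(num) − v_7(den) = 2; compare against these criteria.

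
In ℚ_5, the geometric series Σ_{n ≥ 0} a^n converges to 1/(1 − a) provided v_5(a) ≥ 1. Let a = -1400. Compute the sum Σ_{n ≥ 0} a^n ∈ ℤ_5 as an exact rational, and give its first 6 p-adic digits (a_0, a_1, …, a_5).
Σ a^n = 1/(1 − a) = 1/1401;  first 6 digits = (1, 0, 4, 3, 3, 1)

v_5(a) = 2 ≥ 1, so the series converges in ℤ_5 to 1/(1 − a) = 1/(1 − (-1400)) = 1/1401. Expand this rational in ℤ_5: compute digits iteratively via d_i = x_i mod 5, x_{i+1} = (x_i − d_i)/5. The first 6 digits are (1, 0, 4, 3, 3, 1).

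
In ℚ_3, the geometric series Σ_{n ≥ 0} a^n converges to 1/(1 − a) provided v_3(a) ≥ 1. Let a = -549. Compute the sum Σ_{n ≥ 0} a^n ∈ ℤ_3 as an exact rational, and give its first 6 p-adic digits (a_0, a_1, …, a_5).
Σ a^n = 1/(1 − a) = 1/550;  first 6 digits = (1, 0, 2, 0, 0, 2)

v_3(a) = 2 ≥ 1, so the series converges in ℤ_3 to 1/(1 − a) = 1/(1 − (-549)) = 1/550. Expand this rational in ℤ_3: compute digits iteratively via d_i = x_i mod 3, x_{i+1} = (x_i − d_i)/3. The first 6 digits are (1, 0, 2, 0, 0, 2).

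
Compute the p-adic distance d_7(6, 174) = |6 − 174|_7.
d_7(6, 174) = 1/7

Step 1 — x − y = 6 − 174 = -168. Step 2 — v_7(-168) = 1 (factor: -168 = −(7^1 · 24); the sign does not affect v_p). Step 3 — |x − y|_7 = 7^{-1} = 1/7.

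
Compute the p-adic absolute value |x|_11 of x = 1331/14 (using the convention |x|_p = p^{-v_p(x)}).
|1331/14|_11 = 1/1331

Step 1 — compute v_11(x) by factoring powers of 11 out of the numerator and denominator: v_11(1331/14) = 3. Step 2 — apply |x|_p = p^{-v_p(x)} = 11^{-3} = 1/1331.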